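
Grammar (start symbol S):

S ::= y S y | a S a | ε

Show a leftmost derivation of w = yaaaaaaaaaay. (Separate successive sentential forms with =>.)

S=>ySy=>yaSay=>yaaSaay=>yaaaSaaay=>yaaaaSaaaay=>yaaaaaSaaaaay=>yaaaaaaaaaay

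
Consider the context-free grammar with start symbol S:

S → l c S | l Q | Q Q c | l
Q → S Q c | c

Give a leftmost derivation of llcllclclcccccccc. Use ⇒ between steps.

S ⇒ lQ ⇒ lSQc ⇒ llcSQc ⇒ llclQQc ⇒ llclSQcQc ⇒ llcllcSQcQc ⇒ llcllcQQcQcQc ⇒ llcllcSQcQcQcQc ⇒ llcllclcSQcQcQcQc ⇒ llcllclclQcQcQcQc ⇒ llcllclclccQcQcQc ⇒ llcllclclccccQcQc ⇒ llcllclclccccccQc ⇒ llcllclclcccccccc

S ⇒ lQ   [S → l Q]
lQ ⇒ lSQc   [Q → S Q c]
lSQc ⇒ llcSQc   [S → l c S]
llcSQc ⇒ llclQQc   [S → l Q]
llclQQc ⇒ llclSQcQc   [Q → S Q c]
llclSQcQc ⇒ llcllcSQcQc   [S → l c S]
llcllcSQcQc ⇒ llcllcQQcQcQc   [S → Q Q c]
llcllcQQcQcQc ⇒ llcllcSQcQcQcQc   [Q → S Q c]
llcllcSQcQcQcQc ⇒ llcllclcSQcQcQcQc   [S → l c S]
llcllclcSQcQcQcQc ⇒ llcllclclQcQcQcQc   [S → l]
llcllclclQcQcQcQc ⇒ llcllclclccQcQcQc   [Q → c]
llcllclclccQcQcQc ⇒ llcllclclccccQcQc   [Q → c]
llcllclclccccQcQc ⇒ llcllclclccccccQc   [Q → c]
llcllclclccccccQc ⇒ llcllclclcccccccc   [Q → c]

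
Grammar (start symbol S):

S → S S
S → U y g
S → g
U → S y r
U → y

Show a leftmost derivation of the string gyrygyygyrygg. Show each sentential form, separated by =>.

S => SS => UygS => SyrygS => SSyrygS => UygSyrygS => SyrygSyrygS => gyrygSyrygS => gyrygUygyrygS => gyrygyygyrygS => gyrygyygyrygg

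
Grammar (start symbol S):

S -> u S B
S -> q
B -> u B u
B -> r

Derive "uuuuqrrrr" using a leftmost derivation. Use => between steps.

S => uSB => uuSBB => uuuSBBB => uuuuSBBBB => uuuuqBBBB => uuuuqrBBB => uuuuqrrBB => uuuuqrrrB => uuuuqrrrr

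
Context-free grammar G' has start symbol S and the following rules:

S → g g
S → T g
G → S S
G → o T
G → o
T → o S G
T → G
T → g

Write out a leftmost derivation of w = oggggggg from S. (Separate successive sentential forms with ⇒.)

S ⇒ Tg ⇒ oSGg ⇒ oggGg ⇒ oggSSg ⇒ oggTgSg ⇒ oggggSg ⇒ oggggTgg ⇒ oggggggg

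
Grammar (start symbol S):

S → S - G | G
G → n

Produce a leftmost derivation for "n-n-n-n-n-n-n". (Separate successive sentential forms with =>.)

S=>S-G=>S-G-G=>S-G-G-G=>S-G-G-G-G=>S-G-G-G-G-G=>S-G-G-G-G-G-G=>G-G-G-G-G-G-G=>n-G-G-G-G-G-G=>n-n-G-G-G-G-G=>n-n-n-G-G-G-G=>n-n-n-n-G-G-G=>n-n-n-n-n-G-G=>n-n-n-n-n-n-G=>n-n-n-n-n-n-n

S => S-G   [S → S - G]
S-G => S-G-G   [S → S - G]
S-G-G => S-G-G-G   [S → S - G]
S-G-G-G => S-G-G-G-G   [S → S - G]
S-G-G-G-G => S-G-G-G-G-G   [S → S - G]
S-G-G-G-G-G => S-G-G-G-G-G-G   [S → S - G]
S-G-G-G-G-G-G => G-G-G-G-G-G-G   [S → G]
G-G-G-G-G-G-G => n-G-G-G-G-G-G   [G → n]
n-G-G-G-G-G-G => n-n-G-G-G-G-G   [G → n]
n-n-G-G-G-G-G => n-n-n-G-G-G-G   [G → n]
n-n-n-G-G-G-G => n-n-n-n-G-G-G   [G → n]
n-n-n-n-G-G-G => n-n-n-n-n-G-G   [G → n]
n-n-n-n-n-G-G => n-n-n-n-n-n-G   [G → n]
n-n-n-n-n-n-G => n-n-n-n-n-n-n   [G → n]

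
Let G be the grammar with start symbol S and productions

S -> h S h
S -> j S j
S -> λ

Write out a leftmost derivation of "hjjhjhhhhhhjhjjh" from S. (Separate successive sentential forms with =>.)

S => hSh   [S -> h S h]
hSh => hjSjh   [S -> j S j]
hjSjh => hjjSjjh   [S -> j S j]
hjjSjjh => hjjhShjjh   [S -> h S h]
hjjhShjjh => hjjhjSjhjjh   [S -> j S j]
hjjhjSjhjjh => hjjhjhShjhjjh   [S -> h S h]
hjjhjhShjhjjh => hjjhjhhShhjhjjh   [S -> h S h]
hjjhjhhShhjhjjh => hjjhjhhhShhhjhjjh   [S -> h S h]
hjjhjhhhShhhjhjjh => hjjhjhhhhhhjhjjh   [S -> λ]

S => hSh => hjSjh => hjjSjjh => hjjhShjjh => hjjhjSjhjjh => hjjhjhShjhjjh => hjjhjhhShhjhjjh => hjjhjhhhShhhjhjjh => hjjhjhhhhhhjhjjh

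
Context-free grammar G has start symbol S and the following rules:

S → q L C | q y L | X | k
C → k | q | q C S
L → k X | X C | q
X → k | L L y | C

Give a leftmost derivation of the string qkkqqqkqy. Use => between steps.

S=>qLC=>qkXC=>qkkC=>qkkqCS=>qkkqqS=>qkkqqX=>qkkqqLLy=>qkkqqXCLy=>qkkqqCCLy=>qkkqqqCLy=>qkkqqqkLy=>qkkqqqkqy

S => qLC   [S → q L C]
qLC => qkXC   [L → k X]
qkXC => qkkC   [X → k]
qkkC => qkkqCS   [C → q C S]
qkkqCS => qkkqqS   [C → q]
qkkqqS => qkkqqX   [S → X]
qkkqqX => qkkqqLLy   [X → L L y]
qkkqqLLy => qkkqqXCLy   [L → X C]
qkkqqXCLy => qkkqqCCLy   [X → C]
qkkqqCCLy => qkkqqqCLy   [C → q]
qkkqqqCLy => qkkqqqkLy   [C → k]
qkkqqqkLy => qkkqqqkqy   [L → q]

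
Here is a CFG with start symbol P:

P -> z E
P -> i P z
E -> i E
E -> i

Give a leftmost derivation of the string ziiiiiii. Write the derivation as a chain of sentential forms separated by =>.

P => zE   [P -> z E]
zE => ziE   [E -> i E]
ziE => ziiE   [E -> i E]
ziiE => ziiiE   [E -> i E]
ziiiE => ziiiiE   [E -> i E]
ziiiiE => ziiiiiE   [E -> i E]
ziiiiiE => ziiiiiiE   [E -> i E]
ziiiiiiE => ziiiiiii   [E -> i]

P=>zE=>ziE=>ziiE=>ziiiE=>ziiiiE=>ziiiiiE=>ziiiiiiE=>ziiiiiii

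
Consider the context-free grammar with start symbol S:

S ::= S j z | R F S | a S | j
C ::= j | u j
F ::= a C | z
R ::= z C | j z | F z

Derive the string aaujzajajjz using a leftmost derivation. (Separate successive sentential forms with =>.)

S => aS => aRFS => aFzFS => aaCzFS => aaujzFS => aaujzaCS => aaujzajS => aaujzajSjz => aaujzajaSjz => aaujzajajjz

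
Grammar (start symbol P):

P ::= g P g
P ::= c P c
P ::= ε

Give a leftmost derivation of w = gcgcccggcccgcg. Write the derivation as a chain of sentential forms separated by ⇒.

P ⇒ gPg ⇒ gcPcg ⇒ gcgPgcg ⇒ gcgcPcgcg ⇒ gcgccPccgcg ⇒ gcgcccPcccgcg ⇒ gcgcccgPgcccgcg ⇒ gcgcccggcccgcg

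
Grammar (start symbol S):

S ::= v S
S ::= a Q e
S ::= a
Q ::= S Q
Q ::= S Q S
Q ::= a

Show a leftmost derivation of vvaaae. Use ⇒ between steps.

S ⇒ vS ⇒ vvS ⇒ vvaQe ⇒ vvaSQe ⇒ vvaaQe ⇒ vvaaae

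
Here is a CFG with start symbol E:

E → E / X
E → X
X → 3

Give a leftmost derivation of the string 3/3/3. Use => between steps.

E => E/X => E/X/X => X/X/X => 3/X/X => 3/3/X => 3/3/3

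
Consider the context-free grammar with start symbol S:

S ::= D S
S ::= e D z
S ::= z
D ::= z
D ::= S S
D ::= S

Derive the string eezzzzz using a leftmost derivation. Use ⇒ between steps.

S ⇒ DS   [S ::= D S]
DS ⇒ SSS   [D ::= S S]
SSS ⇒ eDzSS   [S ::= e D z]
eDzSS ⇒ eSzSS   [D ::= S]
eSzSS ⇒ eeDzzSS   [S ::= e D z]
eeDzzSS ⇒ eeSzzSS   [D ::= S]
eeSzzSS ⇒ eezzzSS   [S ::= z]
eezzzSS ⇒ eezzzzS   [S ::= z]
eezzzzS ⇒ eezzzzz   [S ::= z]

S ⇒ DS ⇒ SSS ⇒ eDzSS ⇒ eSzSS ⇒ eeDzzSS ⇒ eeSzzSS ⇒ eezzzSS ⇒ eezzzzS ⇒ eezzzzz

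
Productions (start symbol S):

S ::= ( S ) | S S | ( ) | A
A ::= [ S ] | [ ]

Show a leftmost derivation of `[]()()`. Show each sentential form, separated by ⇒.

S ⇒ SS ⇒ SSS ⇒ ASS ⇒ []SS ⇒ []()S ⇒ []()()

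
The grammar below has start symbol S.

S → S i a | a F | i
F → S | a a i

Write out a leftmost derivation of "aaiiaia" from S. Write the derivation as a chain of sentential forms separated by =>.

S=>aF=>aS=>aSia=>aSiaia=>aaFiaia=>aaSiaia=>aaiiaia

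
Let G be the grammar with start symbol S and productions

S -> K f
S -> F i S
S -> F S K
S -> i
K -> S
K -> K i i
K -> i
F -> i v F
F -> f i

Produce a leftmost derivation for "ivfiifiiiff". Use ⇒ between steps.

S⇒Kf⇒Sf⇒FiSf⇒ivFiSf⇒ivfiiSf⇒ivfiiFiSf⇒ivfiifiiSf⇒ivfiifiiKff⇒ivfiifiiiff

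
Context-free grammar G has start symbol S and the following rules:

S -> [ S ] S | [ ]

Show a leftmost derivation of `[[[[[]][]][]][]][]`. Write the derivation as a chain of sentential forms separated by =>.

S => [S]S   [S -> [ S ] S]
[S]S => [[S]S]S   [S -> [ S ] S]
[[S]S]S => [[[S]S]S]S   [S -> [ S ] S]
[[[S]S]S]S => [[[[S]S]S]S]S   [S -> [ S ] S]
[[[[S]S]S]S]S => [[[[[]]S]S]S]S   [S -> [ ]]
[[[[[]]S]S]S]S => [[[[[]][]]S]S]S   [S -> [ ]]
[[[[[]][]]S]S]S => [[[[[]][]][]]S]S   [S -> [ ]]
[[[[[]][]][]]S]S => [[[[[]][]][]][]]S   [S -> [ ]]
[[[[[]][]][]][]]S => [[[[[]][]][]][]][]   [S -> [ ]]

S=>[S]S=>[[S]S]S=>[[[S]S]S]S=>[[[[S]S]S]S]S=>[[[[[]]S]S]S]S=>[[[[[]][]]S]S]S=>[[[[[]][]][]]S]S=>[[[[[]][]][]][]]S=>[[[[[]][]][]][]][]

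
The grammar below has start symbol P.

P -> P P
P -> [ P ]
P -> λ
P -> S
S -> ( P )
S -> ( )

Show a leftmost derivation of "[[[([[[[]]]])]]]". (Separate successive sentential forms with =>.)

P => PP   [P -> P P]
PP => [P]P   [P -> [ P ]]
[P]P => [[P]]P   [P -> [ P ]]
[[P]]P => [[[P]]]P   [P -> [ P ]]
[[[P]]]P => [[[S]]]P   [P -> S]
[[[S]]]P => [[[(P)]]]P   [S -> ( P )]
[[[(P)]]]P => [[[([P])]]]P   [P -> [ P ]]
[[[([P])]]]P => [[[([[P]])]]]P   [P -> [ P ]]
[[[([[P]])]]]P => [[[([[[P]]])]]]P   [P -> [ P ]]
[[[([[[P]]])]]]P => [[[([[[[P]]]])]]]P   [P -> [ P ]]
[[[([[[[P]]]])]]]P => [[[([[[[]]]])]]]P   [P -> λ]
[[[([[[[]]]])]]]P => [[[([[[[]]]])]]]   [P -> λ]

P=>PP=>[P]P=>[[P]]P=>[[[P]]]P=>[[[S]]]P=>[[[(P)]]]P=>[[[([P])]]]P=>[[[([[P]])]]]P=>[[[([[[P]]])]]]P=>[[[([[[[P]]]])]]]P=>[[[([[[[]]]])]]]P=>[[[([[[[]]]])]]]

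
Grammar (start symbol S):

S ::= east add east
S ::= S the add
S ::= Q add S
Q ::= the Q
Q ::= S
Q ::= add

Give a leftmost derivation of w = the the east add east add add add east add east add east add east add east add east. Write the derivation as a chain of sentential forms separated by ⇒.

S ⇒ Q add S   [S ::= Q add S]
Q add S ⇒ the Q add S   [Q ::= the Q]
the Q add S ⇒ the S add S   [Q ::= S]
the S add S ⇒ the Q add S add S   [S ::= Q add S]
the Q add S add S ⇒ the the Q add S add S   [Q ::= the Q]
the the Q add S add S ⇒ the the S add S add S   [Q ::= S]
the the S add S add S ⇒ the the east add east add S add S   [S ::= east add east]
the the east add east add S add S ⇒ the the east add east add Q add S add S   [S ::= Q add S]
the the east add east add Q add S add S ⇒ the the east add east add S add S add S   [Q ::= S]
the the east add east add S add S add S ⇒ the the east add east add Q add S add S add S   [S ::= Q add S]
the the east add east add Q add S add S add S ⇒ the the east add east add add add S add S add S   [Q ::= add]
the the east add east add add add S add S add S ⇒ the the east add east add add add east add east add S add S   [S ::= east add east]
the the east add east add add add east add east add S add S ⇒ the the east add east add add add east add east add east add east add S   [S ::= east add east]
the the east add east add add add east add east add east add east add S ⇒ the the east add east add add add east add east add east add east add east add east   [S ::= east add east]

S ⇒ Q add S ⇒ the Q add S ⇒ the S add S ⇒ the Q add S add S ⇒ the the Q add S add S ⇒ the the S add S add S ⇒ the the east add east add S add S ⇒ the the east add east add Q add S add S ⇒ the the east add east add S add S add S ⇒ the the east add east add Q add S add S add S ⇒ the the east add east add add add S add S add S ⇒ the the east add east add add add east add east add S add S ⇒ the the east add east add add add east add east add east add east add S ⇒ the the east add east add add add east add east add east add east add east add east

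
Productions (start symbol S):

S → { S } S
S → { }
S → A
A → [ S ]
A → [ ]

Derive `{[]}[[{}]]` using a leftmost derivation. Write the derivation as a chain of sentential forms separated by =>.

S => {S}S   [S → { S } S]
{S}S => {A}S   [S → A]
{A}S => {[]}S   [A → [ ]]
{[]}S => {[]}A   [S → A]
{[]}A => {[]}[S]   [A → [ S ]]
{[]}[S] => {[]}[A]   [S → A]
{[]}[A] => {[]}[[S]]   [A → [ S ]]
{[]}[[S]] => {[]}[[{}]]   [S → { }]

S => {S}S => {A}S => {[]}S => {[]}A => {[]}[S] => {[]}[A] => {[]}[[S]] => {[]}[[{}]]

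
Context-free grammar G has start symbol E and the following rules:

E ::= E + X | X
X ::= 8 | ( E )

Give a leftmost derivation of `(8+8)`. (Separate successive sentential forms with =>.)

E=>X=>(E)=>(E+X)=>(X+X)=>(8+X)=>(8+8)

E => X   [E ::= X]
X => (E)   [X ::= ( E )]
(E) => (E+X)   [E ::= E + X]
(E+X) => (X+X)   [E ::= X]
(X+X) => (8+X)   [X ::= 8]
(8+X) => (8+8)   [X ::= 8]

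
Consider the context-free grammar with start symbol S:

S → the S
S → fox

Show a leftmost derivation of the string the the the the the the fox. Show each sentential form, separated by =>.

S => the S => the the S => the the the S => the the the the S => the the the the the S => the the the the the the S => the the the the the the fox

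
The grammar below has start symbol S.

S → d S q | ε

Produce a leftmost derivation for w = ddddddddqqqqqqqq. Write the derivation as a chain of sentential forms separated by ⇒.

S ⇒ dSq ⇒ ddSqq ⇒ dddSqqq ⇒ ddddSqqqq ⇒ dddddSqqqqq ⇒ ddddddSqqqqqq ⇒ dddddddSqqqqqqq ⇒ ddddddddSqqqqqqqq ⇒ ddddddddqqqqqqqq

S ⇒ dSq   [S → d S q]
dSq ⇒ ddSqq   [S → d S q]
ddSqq ⇒ dddSqqq   [S → d S q]
dddSqqq ⇒ ddddSqqqq   [S → d S q]
ddddSqqqq ⇒ dddddSqqqqq   [S → d S q]
dddddSqqqqq ⇒ ddddddSqqqqqq   [S → d S q]
ddddddSqqqqqq ⇒ dddddddSqqqqqqq   [S → d S q]
dddddddSqqqqqqq ⇒ ddddddddSqqqqqqqq   [S → d S q]
ddddddddSqqqqqqqq ⇒ ddddddddqqqqqqqq   [S → ε]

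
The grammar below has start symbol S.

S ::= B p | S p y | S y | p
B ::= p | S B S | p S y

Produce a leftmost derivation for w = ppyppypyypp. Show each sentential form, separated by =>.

S => Bp   [S ::= B p]
Bp => SBSp   [B ::= S B S]
SBSp => SpyBSp   [S ::= S p y]
SpyBSp => ppyBSp   [S ::= p]
ppyBSp => ppypSySp   [B ::= p S y]
ppypSySp => ppypSpyySp   [S ::= S p y]
ppypSpyySp => ppypSypyySp   [S ::= S y]
ppypSypyySp => ppyppypyySp   [S ::= p]
ppyppypyySp => ppyppypyypp   [S ::= p]

S => Bp => SBSp => SpyBSp => ppyBSp => ppypSySp => ppypSpyySp => ppypSypyySp => ppyppypyySp => ppyppypyypp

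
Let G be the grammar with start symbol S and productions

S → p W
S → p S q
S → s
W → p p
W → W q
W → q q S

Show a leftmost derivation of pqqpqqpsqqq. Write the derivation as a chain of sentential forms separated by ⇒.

S ⇒ pW ⇒ pqqS ⇒ pqqpW ⇒ pqqpWq ⇒ pqqpWqq ⇒ pqqpqqSqq ⇒ pqqpqqpSqqq ⇒ pqqpqqpsqqq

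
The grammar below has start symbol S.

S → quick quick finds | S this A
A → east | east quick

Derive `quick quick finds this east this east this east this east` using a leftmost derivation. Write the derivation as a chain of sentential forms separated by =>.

S => S this A   [S → S this A]
S this A => S this A this A   [S → S this A]
S this A this A => S this A this A this A   [S → S this A]
S this A this A this A => S this A this A this A this A   [S → S this A]
S this A this A this A this A => quick quick finds this A this A this A this A   [S → quick quick finds]
quick quick finds this A this A this A this A => quick quick finds this east this A this A this A   [A → east]
quick quick finds this east this A this A this A => quick quick finds this east this east this A this A   [A → east]
quick quick finds this east this east this A this A => quick quick finds this east this east this east this A   [A → east]
quick quick finds this east this east this east this A => quick quick finds this east this east this east this east   [A → east]

S => S this A => S this A this A => S this A this A this A => S this A this A this A this A => quick quick finds this A this A this A this A => quick quick finds this east this A this A this A => quick quick finds this east this east this A this A => quick quick finds this east this east this east this A => quick quick finds this east this east this east this east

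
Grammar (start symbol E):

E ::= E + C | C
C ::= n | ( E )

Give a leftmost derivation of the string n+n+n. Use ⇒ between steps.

E ⇒ E+C ⇒ E+C+C ⇒ C+C+C ⇒ n+C+C ⇒ n+n+C ⇒ n+n+n

E ⇒ E+C   [E ::= E + C]
E+C ⇒ E+C+C   [E ::= E + C]
E+C+C ⇒ C+C+C   [E ::= C]
C+C+C ⇒ n+C+C   [C ::= n]
n+C+C ⇒ n+n+C   [C ::= n]
n+n+C ⇒ n+n+n   [C ::= n]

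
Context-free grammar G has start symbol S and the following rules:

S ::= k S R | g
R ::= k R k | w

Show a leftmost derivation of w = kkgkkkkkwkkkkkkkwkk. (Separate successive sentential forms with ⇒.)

S ⇒ kSR   [S ::= k S R]
kSR ⇒ kkSRR   [S ::= k S R]
kkSRR ⇒ kkgRR   [S ::= g]
kkgRR ⇒ kkgkRkR   [R ::= k R k]
kkgkRkR ⇒ kkgkkRkkR   [R ::= k R k]
kkgkkRkkR ⇒ kkgkkkRkkkR   [R ::= k R k]
kkgkkkRkkkR ⇒ kkgkkkkRkkkkR   [R ::= k R k]
kkgkkkkRkkkkR ⇒ kkgkkkkkRkkkkkR   [R ::= k R k]
kkgkkkkkRkkkkkR ⇒ kkgkkkkkwkkkkkR   [R ::= w]
kkgkkkkkwkkkkkR ⇒ kkgkkkkkwkkkkkkRk   [R ::= k R k]
kkgkkkkkwkkkkkkRk ⇒ kkgkkkkkwkkkkkkkRkk   [R ::= k R k]
kkgkkkkkwkkkkkkkRkk ⇒ kkgkkkkkwkkkkkkkwkk   [R ::= w]

S⇒kSR⇒kkSRR⇒kkgRR⇒kkgkRkR⇒kkgkkRkkR⇒kkgkkkRkkkR⇒kkgkkkkRkkkkR⇒kkgkkkkkRkkkkkR⇒kkgkkkkkwkkkkkR⇒kkgkkkkkwkkkkkkRk⇒kkgkkkkkwkkkkkkkRkk⇒kkgkkkkkwkkkkkkkwkk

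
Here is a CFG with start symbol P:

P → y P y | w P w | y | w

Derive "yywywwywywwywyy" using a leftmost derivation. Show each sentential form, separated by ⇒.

P ⇒ yPy ⇒ yyPyy ⇒ yywPwyy ⇒ yywyPywyy ⇒ yywywPwywyy ⇒ yywywwPwwywyy ⇒ yywywwyPywwywyy ⇒ yywywwywywwywyy

P ⇒ yPy   [P → y P y]
yPy ⇒ yyPyy   [P → y P y]
yyPyy ⇒ yywPwyy   [P → w P w]
yywPwyy ⇒ yywyPywyy   [P → y P y]
yywyPywyy ⇒ yywywPwywyy   [P → w P w]
yywywPwywyy ⇒ yywywwPwwywyy   [P → w P w]
yywywwPwwywyy ⇒ yywywwyPywwywyy   [P → y P y]
yywywwyPywwywyy ⇒ yywywwywywwywyy   [P → w]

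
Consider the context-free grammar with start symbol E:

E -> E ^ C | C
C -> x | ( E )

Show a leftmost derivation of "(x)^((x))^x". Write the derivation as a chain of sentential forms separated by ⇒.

E ⇒ E^C   [E -> E ^ C]
E^C ⇒ E^C^C   [E -> E ^ C]
E^C^C ⇒ C^C^C   [E -> C]
C^C^C ⇒ (E)^C^C   [C -> ( E )]
(E)^C^C ⇒ (C)^C^C   [E -> C]
(C)^C^C ⇒ (x)^C^C   [C -> x]
(x)^C^C ⇒ (x)^(E)^C   [C -> ( E )]
(x)^(E)^C ⇒ (x)^(C)^C   [E -> C]
(x)^(C)^C ⇒ (x)^((E))^C   [C -> ( E )]
(x)^((E))^C ⇒ (x)^((C))^C   [E -> C]
(x)^((C))^C ⇒ (x)^((x))^C   [C -> x]
(x)^((x))^C ⇒ (x)^((x))^x   [C -> x]

E ⇒ E^C ⇒ E^C^C ⇒ C^C^C ⇒ (E)^C^C ⇒ (C)^C^C ⇒ (x)^C^C ⇒ (x)^(E)^C ⇒ (x)^(C)^C ⇒ (x)^((E))^C ⇒ (x)^((C))^C ⇒ (x)^((x))^C ⇒ (x)^((x))^x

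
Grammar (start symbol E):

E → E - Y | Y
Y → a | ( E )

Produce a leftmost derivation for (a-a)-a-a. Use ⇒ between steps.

E ⇒ E-Y ⇒ E-Y-Y ⇒ Y-Y-Y ⇒ (E)-Y-Y ⇒ (E-Y)-Y-Y ⇒ (Y-Y)-Y-Y ⇒ (a-Y)-Y-Y ⇒ (a-a)-Y-Y ⇒ (a-a)-a-Y ⇒ (a-a)-a-a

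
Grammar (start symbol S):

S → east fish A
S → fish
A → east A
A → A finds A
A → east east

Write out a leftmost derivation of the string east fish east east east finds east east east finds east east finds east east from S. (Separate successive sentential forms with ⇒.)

S ⇒ east fish A ⇒ east fish A finds A ⇒ east fish A finds A finds A ⇒ east fish east A finds A finds A ⇒ east fish east A finds A finds A finds A ⇒ east fish east east east finds A finds A finds A ⇒ east fish east east east finds east A finds A finds A ⇒ east fish east east east finds east east east finds A finds A ⇒ east fish east east east finds east east east finds east east finds A ⇒ east fish east east east finds east east east finds east east finds east east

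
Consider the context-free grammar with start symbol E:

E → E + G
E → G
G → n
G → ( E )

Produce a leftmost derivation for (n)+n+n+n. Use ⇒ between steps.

E⇒E+G⇒E+G+G⇒E+G+G+G⇒G+G+G+G⇒(E)+G+G+G⇒(G)+G+G+G⇒(n)+G+G+G⇒(n)+n+G+G⇒(n)+n+n+G⇒(n)+n+n+n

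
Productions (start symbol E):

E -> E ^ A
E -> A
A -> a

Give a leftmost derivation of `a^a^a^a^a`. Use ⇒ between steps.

E ⇒ E^A ⇒ E^A^A ⇒ E^A^A^A ⇒ E^A^A^A^A ⇒ A^A^A^A^A ⇒ a^A^A^A^A ⇒ a^a^A^A^A ⇒ a^a^a^A^A ⇒ a^a^a^a^A ⇒ a^a^a^a^a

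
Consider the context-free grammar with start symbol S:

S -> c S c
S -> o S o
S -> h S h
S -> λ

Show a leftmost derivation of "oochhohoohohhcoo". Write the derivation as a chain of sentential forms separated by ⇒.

S ⇒ oSo   [S -> o S o]
oSo ⇒ ooSoo   [S -> o S o]
ooSoo ⇒ oocScoo   [S -> c S c]
oocScoo ⇒ oochShcoo   [S -> h S h]
oochShcoo ⇒ oochhShhcoo   [S -> h S h]
oochhShhcoo ⇒ oochhoSohhcoo   [S -> o S o]
oochhoSohhcoo ⇒ oochhohShohhcoo   [S -> h S h]
oochhohShohhcoo ⇒ oochhohoSohohhcoo   [S -> o S o]
oochhohoSohohhcoo ⇒ oochhohoohohhcoo   [S -> λ]

S ⇒ oSo ⇒ ooSoo ⇒ oocScoo ⇒ oochShcoo ⇒ oochhShhcoo ⇒ oochhoSohhcoo ⇒ oochhohShohhcoo ⇒ oochhohoSohohhcoo ⇒ oochhohoohohhcoo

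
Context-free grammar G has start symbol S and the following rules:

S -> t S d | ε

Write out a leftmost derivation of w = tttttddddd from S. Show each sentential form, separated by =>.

S => tSd   [S -> t S d]
tSd => ttSdd   [S -> t S d]
ttSdd => tttSddd   [S -> t S d]
tttSddd => ttttSdddd   [S -> t S d]
ttttSdddd => tttttSddddd   [S -> t S d]
tttttSddddd => tttttddddd   [S -> ε]

S => tSd => ttSdd => tttSddd => ttttSdddd => tttttSddddd => tttttddddd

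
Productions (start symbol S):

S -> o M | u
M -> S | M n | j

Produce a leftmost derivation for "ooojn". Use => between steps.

S => oM   [S -> o M]
oM => oS   [M -> S]
oS => ooM   [S -> o M]
ooM => ooS   [M -> S]
ooS => oooM   [S -> o M]
oooM => oooMn   [M -> M n]
oooMn => ooojn   [M -> j]

S=>oM=>oS=>ooM=>ooS=>oooM=>oooMn=>ooojn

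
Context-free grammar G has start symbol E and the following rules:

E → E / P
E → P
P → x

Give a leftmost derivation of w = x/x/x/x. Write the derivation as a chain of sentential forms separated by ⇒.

E ⇒ E/P ⇒ E/P/P ⇒ E/P/P/P ⇒ P/P/P/P ⇒ x/P/P/P ⇒ x/x/P/P ⇒ x/x/x/P ⇒ x/x/x/x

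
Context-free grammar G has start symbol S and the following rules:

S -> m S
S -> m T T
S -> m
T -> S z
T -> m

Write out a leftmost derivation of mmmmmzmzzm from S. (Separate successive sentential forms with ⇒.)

S⇒mTT⇒mSzT⇒mmTTzT⇒mmmTzT⇒mmmSzzT⇒mmmmTTzzT⇒mmmmSzTzzT⇒mmmmmzTzzT⇒mmmmmzmzzT⇒mmmmmzmzzm

S ⇒ mTT   [S -> m T T]
mTT ⇒ mSzT   [T -> S z]
mSzT ⇒ mmTTzT   [S -> m T T]
mmTTzT ⇒ mmmTzT   [T -> m]
mmmTzT ⇒ mmmSzzT   [T -> S z]
mmmSzzT ⇒ mmmmTTzzT   [S -> m T T]
mmmmTTzzT ⇒ mmmmSzTzzT   [T -> S z]
mmmmSzTzzT ⇒ mmmmmzTzzT   [S -> m]
mmmmmzTzzT ⇒ mmmmmzmzzT   [T -> m]
mmmmmzmzzT ⇒ mmmmmzmzzm   [T -> m]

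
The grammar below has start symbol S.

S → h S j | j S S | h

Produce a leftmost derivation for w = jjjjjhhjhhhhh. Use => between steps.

S => jSS   [S → j S S]
jSS => jjSSS   [S → j S S]
jjSSS => jjjSSSS   [S → j S S]
jjjSSSS => jjjjSSSSS   [S → j S S]
jjjjSSSSS => jjjjjSSSSSS   [S → j S S]
jjjjjSSSSSS => jjjjjhSjSSSSS   [S → h S j]
jjjjjhSjSSSSS => jjjjjhhjSSSSS   [S → h]
jjjjjhhjSSSSS => jjjjjhhjhSSSS   [S → h]
jjjjjhhjhSSSS => jjjjjhhjhhSSS   [S → h]
jjjjjhhjhhSSS => jjjjjhhjhhhSS   [S → h]
jjjjjhhjhhhSS => jjjjjhhjhhhhS   [S → h]
jjjjjhhjhhhhS => jjjjjhhjhhhhh   [S → h]

S=>jSS=>jjSSS=>jjjSSSS=>jjjjSSSSS=>jjjjjSSSSSS=>jjjjjhSjSSSSS=>jjjjjhhjSSSSS=>jjjjjhhjhSSSS=>jjjjjhhjhhSSS=>jjjjjhhjhhhSS=>jjjjjhhjhhhhS=>jjjjjhhjhhhhh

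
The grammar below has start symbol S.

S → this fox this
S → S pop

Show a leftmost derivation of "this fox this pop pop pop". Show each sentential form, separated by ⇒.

S ⇒ S pop ⇒ S pop pop ⇒ S pop pop pop ⇒ this fox this pop pop pop

S ⇒ S pop   [S → S pop]
S pop ⇒ S pop pop   [S → S pop]
S pop pop ⇒ S pop pop pop   [S → S pop]
S pop pop pop ⇒ this fox this pop pop pop   [S → this fox this]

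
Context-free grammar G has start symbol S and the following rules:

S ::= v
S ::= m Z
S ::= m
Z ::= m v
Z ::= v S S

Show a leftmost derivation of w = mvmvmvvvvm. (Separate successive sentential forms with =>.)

S => mZ   [S ::= m Z]
mZ => mvSS   [Z ::= v S S]
mvSS => mvmZS   [S ::= m Z]
mvmZS => mvmvSSS   [Z ::= v S S]
mvmvSSS => mvmvmZSS   [S ::= m Z]
mvmvmZSS => mvmvmvSSSS   [Z ::= v S S]
mvmvmvSSSS => mvmvmvvSSS   [S ::= v]
mvmvmvvSSS => mvmvmvvvSS   [S ::= v]
mvmvmvvvSS => mvmvmvvvvS   [S ::= v]
mvmvmvvvvS => mvmvmvvvvm   [S ::= m]

S => mZ => mvSS => mvmZS => mvmvSSS => mvmvmZSS => mvmvmvSSSS => mvmvmvvSSS => mvmvmvvvSS => mvmvmvvvvS => mvmvmvvvvm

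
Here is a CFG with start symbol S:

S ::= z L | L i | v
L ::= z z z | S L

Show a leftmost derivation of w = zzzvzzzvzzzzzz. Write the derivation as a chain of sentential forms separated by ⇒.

S ⇒ zL ⇒ zSL ⇒ zzLL ⇒ zzSLL ⇒ zzzLLL ⇒ zzzSLLL ⇒ zzzvLLL ⇒ zzzvzzzLL ⇒ zzzvzzzSLL ⇒ zzzvzzzvLL ⇒ zzzvzzzvzzzL ⇒ zzzvzzzvzzzzzz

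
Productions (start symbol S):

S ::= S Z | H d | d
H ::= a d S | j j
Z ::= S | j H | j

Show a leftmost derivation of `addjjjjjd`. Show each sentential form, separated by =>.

S => Hd   [S ::= H d]
Hd => adSd   [H ::= a d S]
adSd => adSZd   [S ::= S Z]
adSZd => adSZZd   [S ::= S Z]
adSZZd => adSZZZd   [S ::= S Z]
adSZZZd => addZZZd   [S ::= d]
addZZZd => addjHZZd   [Z ::= j H]
addjHZZd => addjjjZZd   [H ::= j j]
addjjjZZd => addjjjjZd   [Z ::= j]
addjjjjZd => addjjjjjd   [Z ::= j]

S => Hd => adSd => adSZd => adSZZd => adSZZZd => addZZZd => addjHZZd => addjjjZZd => addjjjjZd => addjjjjjd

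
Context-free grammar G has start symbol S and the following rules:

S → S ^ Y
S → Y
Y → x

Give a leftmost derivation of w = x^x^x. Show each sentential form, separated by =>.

S=>S^Y=>S^Y^Y=>Y^Y^Y=>x^Y^Y=>x^x^Y=>x^x^x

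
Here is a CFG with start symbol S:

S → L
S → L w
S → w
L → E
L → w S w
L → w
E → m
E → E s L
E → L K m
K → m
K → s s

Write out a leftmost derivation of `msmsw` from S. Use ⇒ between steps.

S ⇒ L ⇒ E ⇒ EsL ⇒ EsLsL ⇒ msLsL ⇒ msEsL ⇒ msmsL ⇒ msmsw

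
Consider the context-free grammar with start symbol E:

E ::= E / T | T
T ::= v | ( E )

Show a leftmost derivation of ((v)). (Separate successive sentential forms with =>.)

E => T => (E) => (T) => ((E)) => ((T)) => ((v))

E => T   [E ::= T]
T => (E)   [T ::= ( E )]
(E) => (T)   [E ::= T]
(T) => ((E))   [T ::= ( E )]
((E)) => ((T))   [E ::= T]
((T)) => ((v))   [T ::= v]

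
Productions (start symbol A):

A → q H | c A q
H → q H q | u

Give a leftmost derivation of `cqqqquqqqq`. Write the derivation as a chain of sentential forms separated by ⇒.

A⇒cAq⇒cqHq⇒cqqHqq⇒cqqqHqqq⇒cqqqqHqqqq⇒cqqqquqqqq

A ⇒ cAq   [A → c A q]
cAq ⇒ cqHq   [A → q H]
cqHq ⇒ cqqHqq   [H → q H q]
cqqHqq ⇒ cqqqHqqq   [H → q H q]
cqqqHqqq ⇒ cqqqqHqqqq   [H → q H q]
cqqqqHqqqq ⇒ cqqqquqqqq   [H → u]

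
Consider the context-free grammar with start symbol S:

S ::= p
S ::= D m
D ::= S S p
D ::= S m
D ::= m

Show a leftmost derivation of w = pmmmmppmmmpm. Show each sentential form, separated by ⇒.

S ⇒ Dm   [S ::= D m]
Dm ⇒ SSpm   [D ::= S S p]
SSpm ⇒ DmSpm   [S ::= D m]
DmSpm ⇒ SmmSpm   [D ::= S m]
SmmSpm ⇒ pmmSpm   [S ::= p]
pmmSpm ⇒ pmmDmpm   [S ::= D m]
pmmDmpm ⇒ pmmSmmpm   [D ::= S m]
pmmSmmpm ⇒ pmmDmmmpm   [S ::= D m]
pmmDmmmpm ⇒ pmmSSpmmmpm   [D ::= S S p]
pmmSSpmmmpm ⇒ pmmDmSpmmmpm   [S ::= D m]
pmmDmSpmmmpm ⇒ pmmmmSpmmmpm   [D ::= m]
pmmmmSpmmmpm ⇒ pmmmmppmmmpm   [S ::= p]

S⇒Dm⇒SSpm⇒DmSpm⇒SmmSpm⇒pmmSpm⇒pmmDmpm⇒pmmSmmpm⇒pmmDmmmpm⇒pmmSSpmmmpm⇒pmmDmSpmmmpm⇒pmmmmSpmmmpm⇒pmmmmppmmmpm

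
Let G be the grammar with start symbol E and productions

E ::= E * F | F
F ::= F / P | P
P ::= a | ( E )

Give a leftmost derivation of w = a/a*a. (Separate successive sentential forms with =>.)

E => E*F => F*F => F/P*F => P/P*F => a/P*F => a/a*F => a/a*P => a/a*a

E => E*F   [E ::= E * F]
E*F => F*F   [E ::= F]
F*F => F/P*F   [F ::= F / P]
F/P*F => P/P*F   [F ::= P]
P/P*F => a/P*F   [P ::= a]
a/P*F => a/a*F   [P ::= a]
a/a*F => a/a*P   [F ::= P]
a/a*P => a/a*a   [P ::= a]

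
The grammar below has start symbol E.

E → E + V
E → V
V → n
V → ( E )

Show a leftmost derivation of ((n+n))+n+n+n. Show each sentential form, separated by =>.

E => E+V   [E → E + V]
E+V => E+V+V   [E → E + V]
E+V+V => E+V+V+V   [E → E + V]
E+V+V+V => V+V+V+V   [E → V]
V+V+V+V => (E)+V+V+V   [V → ( E )]
(E)+V+V+V => (V)+V+V+V   [E → V]
(V)+V+V+V => ((E))+V+V+V   [V → ( E )]
((E))+V+V+V => ((E+V))+V+V+V   [E → E + V]
((E+V))+V+V+V => ((V+V))+V+V+V   [E → V]
((V+V))+V+V+V => ((n+V))+V+V+V   [V → n]
((n+V))+V+V+V => ((n+n))+V+V+V   [V → n]
((n+n))+V+V+V => ((n+n))+n+V+V   [V → n]
((n+n))+n+V+V => ((n+n))+n+n+V   [V → n]
((n+n))+n+n+V => ((n+n))+n+n+n   [V → n]

E=>E+V=>E+V+V=>E+V+V+V=>V+V+V+V=>(E)+V+V+V=>(V)+V+V+V=>((E))+V+V+V=>((E+V))+V+V+V=>((V+V))+V+V+V=>((n+V))+V+V+V=>((n+n))+V+V+V=>((n+n))+n+V+V=>((n+n))+n+n+V=>((n+n))+n+n+n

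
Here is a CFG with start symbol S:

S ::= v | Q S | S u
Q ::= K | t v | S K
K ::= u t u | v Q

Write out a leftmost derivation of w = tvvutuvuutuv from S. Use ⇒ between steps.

S ⇒ QS ⇒ SKS ⇒ SuKS ⇒ QSuKS ⇒ SKSuKS ⇒ QSKSuKS ⇒ tvSKSuKS ⇒ tvvKSuKS ⇒ tvvutuSuKS ⇒ tvvutuvuKS ⇒ tvvutuvuutuS ⇒ tvvutuvuutuv

S ⇒ QS   [S ::= Q S]
QS ⇒ SKS   [Q ::= S K]
SKS ⇒ SuKS   [S ::= S u]
SuKS ⇒ QSuKS   [S ::= Q S]
QSuKS ⇒ SKSuKS   [Q ::= S K]
SKSuKS ⇒ QSKSuKS   [S ::= Q S]
QSKSuKS ⇒ tvSKSuKS   [Q ::= t v]
tvSKSuKS ⇒ tvvKSuKS   [S ::= v]
tvvKSuKS ⇒ tvvutuSuKS   [K ::= u t u]
tvvutuSuKS ⇒ tvvutuvuKS   [S ::= v]
tvvutuvuKS ⇒ tvvutuvuutuS   [K ::= u t u]
tvvutuvuutuS ⇒ tvvutuvuutuv   [S ::= v]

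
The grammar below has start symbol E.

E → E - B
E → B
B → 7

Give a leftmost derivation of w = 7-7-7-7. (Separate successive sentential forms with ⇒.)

E ⇒ E-B   [E → E - B]
E-B ⇒ E-B-B   [E → E - B]
E-B-B ⇒ E-B-B-B   [E → E - B]
E-B-B-B ⇒ B-B-B-B   [E → B]
B-B-B-B ⇒ 7-B-B-B   [B → 7]
7-B-B-B ⇒ 7-7-B-B   [B → 7]
7-7-B-B ⇒ 7-7-7-B   [B → 7]
7-7-7-B ⇒ 7-7-7-7   [B → 7]

E⇒E-B⇒E-B-B⇒E-B-B-B⇒B-B-B-B⇒7-B-B-B⇒7-7-B-B⇒7-7-7-B⇒7-7-7-7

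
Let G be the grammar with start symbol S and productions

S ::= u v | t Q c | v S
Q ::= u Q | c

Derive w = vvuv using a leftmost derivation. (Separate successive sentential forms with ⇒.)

S ⇒ vS ⇒ vvS ⇒ vvuv

S ⇒ vS   [S ::= v S]
vS ⇒ vvS   [S ::= v S]
vvS ⇒ vvuv   [S ::= u v]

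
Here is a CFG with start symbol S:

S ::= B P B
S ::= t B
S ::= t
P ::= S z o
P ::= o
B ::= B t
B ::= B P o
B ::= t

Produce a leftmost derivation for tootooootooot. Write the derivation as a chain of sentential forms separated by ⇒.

S⇒BPB⇒BPoPB⇒BtPoPB⇒BPotPoPB⇒BPoPotPoPB⇒BtPoPotPoPB⇒BPotPoPotPoPB⇒tPotPoPotPoPB⇒tootPoPotPoPB⇒tootooPotPoPB⇒tootooootPoPB⇒tootooootooPB⇒tootooootoooB⇒tootooootooot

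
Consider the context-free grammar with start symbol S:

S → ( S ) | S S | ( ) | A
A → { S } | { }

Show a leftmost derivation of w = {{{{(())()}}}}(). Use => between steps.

S => SS => AS => {S}S => {A}S => {{S}}S => {{A}}S => {{{S}}}S => {{{A}}}S => {{{{S}}}}S => {{{{SS}}}}S => {{{{(S)S}}}}S => {{{{(())S}}}}S => {{{{(())()}}}}S => {{{{(())()}}}}()

S => SS   [S → S S]
SS => AS   [S → A]
AS => {S}S   [A → { S }]
{S}S => {A}S   [S → A]
{A}S => {{S}}S   [A → { S }]
{{S}}S => {{A}}S   [S → A]
{{A}}S => {{{S}}}S   [A → { S }]
{{{S}}}S => {{{A}}}S   [S → A]
{{{A}}}S => {{{{S}}}}S   [A → { S }]
{{{{S}}}}S => {{{{SS}}}}S   [S → S S]
{{{{SS}}}}S => {{{{(S)S}}}}S   [S → ( S )]
{{{{(S)S}}}}S => {{{{(())S}}}}S   [S → ( )]
{{{{(())S}}}}S => {{{{(())()}}}}S   [S → ( )]
{{{{(())()}}}}S => {{{{(())()}}}}()   [S → ( )]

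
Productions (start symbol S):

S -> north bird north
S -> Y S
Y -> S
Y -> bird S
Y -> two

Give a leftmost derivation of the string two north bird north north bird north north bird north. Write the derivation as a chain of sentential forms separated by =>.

S => Y S   [S -> Y S]
Y S => S S   [Y -> S]
S S => Y S S   [S -> Y S]
Y S S => S S S   [Y -> S]
S S S => Y S S S   [S -> Y S]
Y S S S => two S S S   [Y -> two]
two S S S => two north bird north S S   [S -> north bird north]
two north bird north S S => two north bird north north bird north S   [S -> north bird north]
two north bird north north bird north S => two north bird north north bird north north bird north   [S -> north bird north]

S => Y S => S S => Y S S => S S S => Y S S S => two S S S => two north bird north S S => two north bird north north bird north S => two north bird north north bird north north bird north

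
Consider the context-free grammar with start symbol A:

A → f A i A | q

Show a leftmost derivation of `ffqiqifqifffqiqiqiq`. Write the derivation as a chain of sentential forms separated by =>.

A => fAiA   [A → f A i A]
fAiA => ffAiAiA   [A → f A i A]
ffAiAiA => ffqiAiA   [A → q]
ffqiAiA => ffqiqiA   [A → q]
ffqiqiA => ffqiqifAiA   [A → f A i A]
ffqiqifAiA => ffqiqifqiA   [A → q]
ffqiqifqiA => ffqiqifqifAiA   [A → f A i A]
ffqiqifqifAiA => ffqiqifqiffAiAiA   [A → f A i A]
ffqiqifqiffAiAiA => ffqiqifqifffAiAiAiA   [A → f A i A]
ffqiqifqifffAiAiAiA => ffqiqifqifffqiAiAiA   [A → q]
ffqiqifqifffqiAiAiA => ffqiqifqifffqiqiAiA   [A → q]
ffqiqifqifffqiqiAiA => ffqiqifqifffqiqiqiA   [A → q]
ffqiqifqifffqiqiqiA => ffqiqifqifffqiqiqiq   [A → q]

A=>fAiA=>ffAiAiA=>ffqiAiA=>ffqiqiA=>ffqiqifAiA=>ffqiqifqiA=>ffqiqifqifAiA=>ffqiqifqiffAiAiA=>ffqiqifqifffAiAiAiA=>ffqiqifqifffqiAiAiA=>ffqiqifqifffqiqiAiA=>ffqiqifqifffqiqiqiA=>ffqiqifqifffqiqiqiq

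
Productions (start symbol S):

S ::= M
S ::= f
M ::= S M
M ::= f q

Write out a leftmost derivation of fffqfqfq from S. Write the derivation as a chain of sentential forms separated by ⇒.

S⇒M⇒SM⇒fM⇒fSM⇒fMM⇒fSMM⇒ffMM⇒ffSMM⇒ffMMM⇒fffqMM⇒fffqfqM⇒fffqfqfq

S ⇒ M   [S ::= M]
M ⇒ SM   [M ::= S M]
SM ⇒ fM   [S ::= f]
fM ⇒ fSM   [M ::= S M]
fSM ⇒ fMM   [S ::= M]
fMM ⇒ fSMM   [M ::= S M]
fSMM ⇒ ffMM   [S ::= f]
ffMM ⇒ ffSMM   [M ::= S M]
ffSMM ⇒ ffMMM   [S ::= M]
ffMMM ⇒ fffqMM   [M ::= f q]
fffqMM ⇒ fffqfqM   [M ::= f q]
fffqfqM ⇒ fffqfqfq   [M ::= f q]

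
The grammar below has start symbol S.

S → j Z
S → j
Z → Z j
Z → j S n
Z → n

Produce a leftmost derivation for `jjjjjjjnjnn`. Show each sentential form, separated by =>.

S => jZ   [S → j Z]
jZ => jjSn   [Z → j S n]
jjSn => jjjZn   [S → j Z]
jjjZn => jjjjSnn   [Z → j S n]
jjjjSnn => jjjjjZnn   [S → j Z]
jjjjjZnn => jjjjjZjnn   [Z → Z j]
jjjjjZjnn => jjjjjjSnjnn   [Z → j S n]
jjjjjjSnjnn => jjjjjjjnjnn   [S → j]

S=>jZ=>jjSn=>jjjZn=>jjjjSnn=>jjjjjZnn=>jjjjjZjnn=>jjjjjjSnjnn=>jjjjjjjnjnn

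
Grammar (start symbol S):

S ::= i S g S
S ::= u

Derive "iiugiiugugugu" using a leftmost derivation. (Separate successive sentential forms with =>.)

S => iSgS   [S ::= i S g S]
iSgS => iiSgSgS   [S ::= i S g S]
iiSgSgS => iiugSgS   [S ::= u]
iiugSgS => iiugiSgSgS   [S ::= i S g S]
iiugiSgSgS => iiugiiSgSgSgS   [S ::= i S g S]
iiugiiSgSgSgS => iiugiiugSgSgS   [S ::= u]
iiugiiugSgSgS => iiugiiugugSgS   [S ::= u]
iiugiiugugSgS => iiugiiugugugS   [S ::= u]
iiugiiugugugS => iiugiiugugugu   [S ::= u]

S => iSgS => iiSgSgS => iiugSgS => iiugiSgSgS => iiugiiSgSgSgS => iiugiiugSgSgS => iiugiiugugSgS => iiugiiugugugS => iiugiiugugugu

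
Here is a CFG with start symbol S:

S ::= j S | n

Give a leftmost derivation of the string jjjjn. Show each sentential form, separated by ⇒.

S⇒jS⇒jjS⇒jjjS⇒jjjjS⇒jjjjn

S ⇒ jS   [S ::= j S]
jS ⇒ jjS   [S ::= j S]
jjS ⇒ jjjS   [S ::= j S]
jjjS ⇒ jjjjS   [S ::= j S]
jjjjS ⇒ jjjjn   [S ::= n]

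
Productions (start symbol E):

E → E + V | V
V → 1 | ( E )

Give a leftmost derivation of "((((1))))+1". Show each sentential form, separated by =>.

E => E+V => V+V => (E)+V => (V)+V => ((E))+V => ((V))+V => (((E)))+V => (((V)))+V => ((((E))))+V => ((((V))))+V => ((((1))))+V => ((((1))))+1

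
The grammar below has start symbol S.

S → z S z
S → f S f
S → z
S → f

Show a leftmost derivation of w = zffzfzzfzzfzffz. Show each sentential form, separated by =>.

S => zSz   [S → z S z]
zSz => zfSfz   [S → f S f]
zfSfz => zffSffz   [S → f S f]
zffSffz => zffzSzffz   [S → z S z]
zffzSzffz => zffzfSfzffz   [S → f S f]
zffzfSfzffz => zffzfzSzfzffz   [S → z S z]
zffzfzSzfzffz => zffzfzzSzzfzffz   [S → z S z]
zffzfzzSzzfzffz => zffzfzzfzzfzffz   [S → f]

S=>zSz=>zfSfz=>zffSffz=>zffzSzffz=>zffzfSfzffz=>zffzfzSzfzffz=>zffzfzzSzzfzffz=>zffzfzzfzzfzffz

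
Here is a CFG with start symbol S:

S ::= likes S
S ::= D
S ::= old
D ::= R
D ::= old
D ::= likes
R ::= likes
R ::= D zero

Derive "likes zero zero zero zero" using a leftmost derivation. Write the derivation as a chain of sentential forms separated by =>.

S => D => R => D zero => R zero => D zero zero => R zero zero => D zero zero zero => R zero zero zero => D zero zero zero zero => likes zero zero zero zero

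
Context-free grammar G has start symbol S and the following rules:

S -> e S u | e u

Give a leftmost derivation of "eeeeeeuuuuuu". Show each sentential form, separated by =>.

S => eSu   [S -> e S u]
eSu => eeSuu   [S -> e S u]
eeSuu => eeeSuuu   [S -> e S u]
eeeSuuu => eeeeSuuuu   [S -> e S u]
eeeeSuuuu => eeeeeSuuuuu   [S -> e S u]
eeeeeSuuuuu => eeeeeeuuuuuu   [S -> e u]

S => eSu => eeSuu => eeeSuuu => eeeeSuuuu => eeeeeSuuuuu => eeeeeeuuuuuu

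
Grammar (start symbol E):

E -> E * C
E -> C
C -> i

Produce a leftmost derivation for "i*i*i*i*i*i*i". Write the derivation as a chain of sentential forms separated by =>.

E => E*C => E*C*C => E*C*C*C => E*C*C*C*C => E*C*C*C*C*C => E*C*C*C*C*C*C => C*C*C*C*C*C*C => i*C*C*C*C*C*C => i*i*C*C*C*C*C => i*i*i*C*C*C*C => i*i*i*i*C*C*C => i*i*i*i*i*C*C => i*i*i*i*i*i*C => i*i*i*i*i*i*i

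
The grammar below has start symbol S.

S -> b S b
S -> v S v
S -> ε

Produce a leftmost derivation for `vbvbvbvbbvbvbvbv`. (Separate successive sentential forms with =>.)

S => vSv => vbSbv => vbvSvbv => vbvbSbvbv => vbvbvSvbvbv => vbvbvbSbvbvbv => vbvbvbvSvbvbvbv => vbvbvbvbSbvbvbvbv => vbvbvbvbbvbvbvbv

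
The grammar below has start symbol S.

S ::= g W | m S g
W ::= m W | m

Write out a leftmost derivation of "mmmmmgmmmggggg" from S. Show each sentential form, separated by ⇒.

S⇒mSg⇒mmSgg⇒mmmSggg⇒mmmmSgggg⇒mmmmmSggggg⇒mmmmmgWggggg⇒mmmmmgmWggggg⇒mmmmmgmmWggggg⇒mmmmmgmmmggggg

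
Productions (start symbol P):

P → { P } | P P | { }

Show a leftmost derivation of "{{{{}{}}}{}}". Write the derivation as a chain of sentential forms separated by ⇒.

P⇒{P}⇒{PP}⇒{{P}P}⇒{{{P}}P}⇒{{{PP}}P}⇒{{{{}P}}P}⇒{{{{}{}}}P}⇒{{{{}{}}}{}}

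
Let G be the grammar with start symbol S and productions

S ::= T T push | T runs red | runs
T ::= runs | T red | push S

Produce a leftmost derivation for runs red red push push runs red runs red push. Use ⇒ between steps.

S ⇒ T T push ⇒ T red T push ⇒ T red red T push ⇒ runs red red T push ⇒ runs red red push S push ⇒ runs red red push T runs red push ⇒ runs red red push T red runs red push ⇒ runs red red push push S red runs red push ⇒ runs red red push push runs red runs red push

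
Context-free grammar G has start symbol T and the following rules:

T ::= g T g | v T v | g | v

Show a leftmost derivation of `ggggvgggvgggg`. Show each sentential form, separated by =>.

T => gTg   [T ::= g T g]
gTg => ggTgg   [T ::= g T g]
ggTgg => gggTggg   [T ::= g T g]
gggTggg => ggggTgggg   [T ::= g T g]
ggggTgggg => ggggvTvgggg   [T ::= v T v]
ggggvTvgggg => ggggvgTgvgggg   [T ::= g T g]
ggggvgTgvgggg => ggggvgggvgggg   [T ::= g]

T => gTg => ggTgg => gggTggg => ggggTgggg => ggggvTvgggg => ggggvgTgvgggg => ggggvgggvgggg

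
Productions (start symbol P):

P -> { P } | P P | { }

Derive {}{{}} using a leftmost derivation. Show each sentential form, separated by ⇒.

P ⇒ PP   [P -> P P]
PP ⇒ {}P   [P -> { }]
{}P ⇒ {}{P}   [P -> { P }]
{}{P} ⇒ {}{{}}   [P -> { }]

P ⇒ PP ⇒ {}P ⇒ {}{P} ⇒ {}{{}}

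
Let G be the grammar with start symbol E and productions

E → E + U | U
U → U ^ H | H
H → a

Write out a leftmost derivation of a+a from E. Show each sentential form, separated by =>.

E=>E+U=>U+U=>H+U=>a+U=>a+H=>a+a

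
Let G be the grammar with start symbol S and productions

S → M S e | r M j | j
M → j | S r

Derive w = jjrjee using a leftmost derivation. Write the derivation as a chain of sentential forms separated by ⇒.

S ⇒ MSe   [S → M S e]
MSe ⇒ jSe   [M → j]
jSe ⇒ jMSee   [S → M S e]
jMSee ⇒ jSrSee   [M → S r]
jSrSee ⇒ jjrSee   [S → j]
jjrSee ⇒ jjrjee   [S → j]

S ⇒ MSe ⇒ jSe ⇒ jMSee ⇒ jSrSee ⇒ jjrSee ⇒ jjrjee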